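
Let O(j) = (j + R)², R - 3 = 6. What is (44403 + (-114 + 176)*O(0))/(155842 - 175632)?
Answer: -9885/3958 ≈ -2.4975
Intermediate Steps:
R = 9 (R = 3 + 6 = 9)
O(j) = (9 + j)² (O(j) = (j + 9)² = (9 + j)²)
(44403 + (-114 + 176)*O(0))/(155842 - 175632) = (44403 + (-114 + 176)*(9 + 0)²)/(155842 - 175632) = (44403 + 62*9²)/(-19790) = (44403 + 62*81)*(-1/19790) = (44403 + 5022)*(-1/19790) = 49425*(-1/19790) = -9885/3958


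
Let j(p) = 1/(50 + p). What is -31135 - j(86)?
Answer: -4234361/136 ≈ -31135.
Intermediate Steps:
-31135 - j(86) = -31135 - 1/(50 + 86) = -31135 - 1/136 = -4234361/136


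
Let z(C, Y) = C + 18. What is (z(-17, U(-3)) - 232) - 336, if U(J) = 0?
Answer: -567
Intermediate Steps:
z(C, Y) = 18 + C
(z(-17, U(-3)) - 232) - 336 = ((18 - 17) - 232) - 336 = (1 - 232) - 336 = -231 - 336 = -567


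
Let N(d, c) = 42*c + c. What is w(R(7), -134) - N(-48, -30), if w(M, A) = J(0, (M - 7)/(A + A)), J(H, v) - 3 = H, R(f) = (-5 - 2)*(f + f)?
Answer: 1293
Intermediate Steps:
R(f) = -14*f
N(d, c) = 43*c
J(H, v) = 3 + H
w(M, A) = 3 (w(M, A) = 3 + 0 = 3)
w(R(7), -134) - N(-48, -30) = 3 - 43*(-30) = 3 - 1*(-1290) = 3 + 1290 = 1293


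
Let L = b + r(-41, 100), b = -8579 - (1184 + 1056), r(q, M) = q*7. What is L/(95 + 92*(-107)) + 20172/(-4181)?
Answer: -150222642/40760569 ≈ -3.6855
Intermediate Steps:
r(q, M) = 7*q
b = -10819 (b = -8579 - 1*2240 = -8579 - 2240 = -10819)
L = -11106 (L = -10819 + 7*(-41) = -10819 - 287 = -11106)
L/(95 + 92*(-107)) + 20172/(-4181) = -11106/(95 + 92*(-107)) + 20172/(-4181) = -11106/(95 - 9844) + 20172*(-1/4181) = -11106/(-9749) - 20172/4181 = -11106*(-1/9749) - 20172/4181 = 11106/9749 - 20172/4181 = -150222642/40760569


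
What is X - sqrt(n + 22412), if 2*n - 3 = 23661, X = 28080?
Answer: 28080 - 2*sqrt(8561) ≈ 27895.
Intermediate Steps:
n = 11832 (n = 3/2 + (1/2)*23661 = 3/2 + 23661/2 = 11832)
X - sqrt(n + 22412) = 28080 - sqrt(11832 + 22412) = 28080 - sqrt(34244) = 28080 - 2*sqrt(8561)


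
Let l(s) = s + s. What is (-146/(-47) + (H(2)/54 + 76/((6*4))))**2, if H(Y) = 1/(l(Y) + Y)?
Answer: 9134198329/231891984 ≈ 39.390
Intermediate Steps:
l(s) = 2*s
H(Y) = 1/(3*Y) (H(Y) = 1/(2*Y + Y) = 1/(3*Y))
(-146/(-47) + (H(2)/54 + 76/((6*4))))**2 = (-146/(-47) + (((1/3)/2)/54 + 76/((6*4))))**2 = (-146*(-1/47) + (((1/3)*(1/2))*(1/54) + 76/24))**2 = (146/47 + ((1/6)*(1/54) + 76*(1/24)))**2 = (146/47 + (1/324 + 19/6))**2 = (146/47 + 1027/324)**2 = (95573/15228)**2 = 9134198329/231891984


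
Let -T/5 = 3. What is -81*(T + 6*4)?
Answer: -729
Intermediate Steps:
T = -15 (T = -5*3 = -15)
-81*(T + 6*4) = -81*(-15 + 6*4) = -81*(-15 + 24) = -81*9 = -729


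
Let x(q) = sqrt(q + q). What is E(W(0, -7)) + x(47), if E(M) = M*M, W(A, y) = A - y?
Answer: 49 + sqrt(94) ≈ 58.695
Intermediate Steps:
E(M) = M**2
x(q) = sqrt(2)*sqrt(q) (x(q) = sqrt(2*q) = sqrt(2)*sqrt(q))
E(W(0, -7)) + x(47) = (0 - 1*(-7))**2 + sqrt(2)*sqrt(47) = (0 + 7)**2 + sqrt(94) = 7**2 + sqrt(94) = 49 + sqrt(94)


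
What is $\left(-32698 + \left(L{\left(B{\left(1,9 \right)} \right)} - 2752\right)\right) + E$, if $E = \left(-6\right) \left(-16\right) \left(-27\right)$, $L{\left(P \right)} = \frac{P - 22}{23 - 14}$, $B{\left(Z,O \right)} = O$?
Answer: $- \frac{342391}{9} \approx -38043.0$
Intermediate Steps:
$L{\left(P \right)} = - \frac{22}{9} + \frac{P}{9}$ ($L{\left(P \right)} = \frac{-22 + P}{9} = \left(-22 + P\right) \frac{1}{9} = - \frac{22}{9} + \frac{P}{9}$)
$E = -2592$ ($E = 96 \left(-27\right) = -2592$)
$\left(-32698 + \left(L{\left(B{\left(1,9 \right)} \right)} - 2752\right)\right) + E = \left(-32698 + \left(\left(- \frac{22}{9} + \frac{1}{9} \cdot 9\right) - 2752\right)\right) - 2592 = \left(-32698 + \left(\left(- \frac{22}{9} + 1\right) - 2752\right)\right) - 2592 = \left(-32698 - \frac{24781}{9}\right) - 2592 = - \frac{319063}{9} - 2592 = - \frac{342391}{9}$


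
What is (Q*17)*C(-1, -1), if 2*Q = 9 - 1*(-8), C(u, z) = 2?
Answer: 289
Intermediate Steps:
Q = 17/2 (Q = (9 - 1*(-8))/2 = (9 + 8)/2 = (½)*17 = 17/2 ≈ 8.5000)
(Q*17)*C(-1, -1) = ((17/2)*17)*2 = (289/2)*2 = 289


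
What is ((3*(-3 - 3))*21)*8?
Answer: -3024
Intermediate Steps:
((3*(-3 - 3))*21)*8 = ((3*(-6))*21)*8 = -18*21*8 = -378*8 = -3024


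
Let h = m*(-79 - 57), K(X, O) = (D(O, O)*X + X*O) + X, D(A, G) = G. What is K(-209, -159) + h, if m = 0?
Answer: 66253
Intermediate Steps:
K(X, O) = X + 2*O*X (K(X, O) = (O*X + X*O) + X = (O*X + O*X) + X = 2*O*X + X = X + 2*O*X)
h = 0 (h = 0*(-79 - 57) = 0*(-136) = 0)
K(-209, -159) + h = -209*(1 + 2*(-159)) + 0 = -209*(1 - 318) + 0 = -209*(-317) + 0 = 66253 + 0 = 66253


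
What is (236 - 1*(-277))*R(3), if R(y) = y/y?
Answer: 513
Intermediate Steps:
R(y) = 1
(236 - 1*(-277))*R(3) = (236 - 1*(-277))*1 = (236 + 277)*1 = 513*1 = 513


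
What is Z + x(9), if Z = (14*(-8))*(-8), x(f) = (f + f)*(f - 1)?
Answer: 1040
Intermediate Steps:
x(f) = 2*f*(-1 + f) (x(f) = (2*f)*(-1 + f) = 2*f*(-1 + f))
Z = 896 (Z = -112*(-8) = 896)
Z + x(9) = 896 + 2*9*(-1 + 9) = 896 + 2*9*8 = 896 + 144 = 1040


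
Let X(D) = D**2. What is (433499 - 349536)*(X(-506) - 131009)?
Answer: 10497642001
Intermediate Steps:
(433499 - 349536)*(X(-506) - 131009) = (433499 - 349536)*((-506)**2 - 131009) = 83963*(256036 - 131009) = 83963*125027 = 10497642001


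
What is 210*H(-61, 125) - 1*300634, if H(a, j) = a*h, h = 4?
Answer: -351874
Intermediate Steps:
H(a, j) = 4*a (H(a, j) = a*4 = 4*a)
210*H(-61, 125) - 1*300634 = 210*(4*(-61)) - 1*300634 = 210*(-244) - 300634 = -51240 - 300634 = -351874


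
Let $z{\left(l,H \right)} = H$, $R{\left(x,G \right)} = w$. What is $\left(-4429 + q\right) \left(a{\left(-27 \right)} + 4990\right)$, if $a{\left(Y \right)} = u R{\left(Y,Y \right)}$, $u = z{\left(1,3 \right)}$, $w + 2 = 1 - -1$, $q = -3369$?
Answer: $-38912020$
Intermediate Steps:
$w = 0$ ($w = -2 + \left(1 - -1\right) = -2 + \left(1 + 1\right) = -2 + 2 = 0$)
$R{\left(x,G \right)} = 0$
$u = 3$
$a{\left(Y \right)} = 0$ ($a{\left(Y \right)} = 3 \cdot 0 = 0$)
$\left(-4429 + q\right) \left(a{\left(-27 \right)} + 4990\right) = \left(-4429 - 3369\right) \left(0 + 4990\right) = \left(-7798\right) 4990 = -38912020$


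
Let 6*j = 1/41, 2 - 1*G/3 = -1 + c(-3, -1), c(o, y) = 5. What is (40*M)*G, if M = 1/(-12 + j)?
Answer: 59040/2951 ≈ 20.007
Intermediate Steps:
G = -6 (G = 6 - 3*(-1 + 5) = 6 - 3*4 = 6 - 12 = -6)
j = 1/246 (j = (⅙)/41 = (⅙)*(1/41) = 1/246 ≈ 0.0040650)
M = -246/2951 (M = 1/(-12 + 1/246) = 1/(-2951/246) = -246/2951 ≈ -0.083362)
(40*M)*G = (40*(-246/2951))*(-6) = -9840/2951*(-6) = 59040/2951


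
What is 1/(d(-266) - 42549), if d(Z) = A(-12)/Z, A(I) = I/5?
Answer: -665/28295079 ≈ -2.3502e-5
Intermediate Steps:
A(I) = I/5 (A(I) = I*(1/5) = I/5)
d(Z) = -12/(5*Z) (d(Z) = ((1/5)*(-12))/Z = -12/(5*Z))
1/(d(-266) - 42549) = 1/(-12/5/(-266) - 42549) = 1/(-12/5*(-1/266) - 42549) = 1/(6/665 - 42549) = 1/(-28295079/665) = -665/28295079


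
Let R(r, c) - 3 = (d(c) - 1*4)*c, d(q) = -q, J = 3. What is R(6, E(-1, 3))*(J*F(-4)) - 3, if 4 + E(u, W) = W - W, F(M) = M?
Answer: -39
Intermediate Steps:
E(u, W) = -4 (E(u, W) = -4 + (W - W) = -4 + 0 = -4)
R(r, c) = 3 + c*(-4 - c) (R(r, c) = 3 + (-c - 1*4)*c = 3 + (-c - 4)*c = 3 + (-4 - c)*c = 3 + c*(-4 - c))
R(6, E(-1, 3))*(J*F(-4)) - 3 = (3 - 1*(-4)**2 - 4*(-4))*(3*(-4)) - 3 = (3 - 1*16 + 16)*(-12) - 3 = (3 - 16 + 16)*(-12) - 3 = 3*(-12) - 3 = -36 - 3 = -39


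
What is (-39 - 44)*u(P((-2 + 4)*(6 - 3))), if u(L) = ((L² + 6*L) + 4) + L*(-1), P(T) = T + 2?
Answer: -8964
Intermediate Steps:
P(T) = 2 + T
u(L) = 4 + L² + 5*L (u(L) = (4 + L² + 6*L) - L = 4 + L² + 5*L)
(-39 - 44)*u(P((-2 + 4)*(6 - 3))) = (-39 - 44)*(4 + (2 + (-2 + 4)*(6 - 3))² + 5*(2 + (-2 + 4)*(6 - 3))) = -83*(4 + (2 + 2*3)² + 5*(2 + 2*3)) = -83*(4 + (2 + 6)² + 5*(2 + 6)) = -83*(4 + 8² + 5*8) = -83*(4 + 64 + 40) = -83*108 = -8964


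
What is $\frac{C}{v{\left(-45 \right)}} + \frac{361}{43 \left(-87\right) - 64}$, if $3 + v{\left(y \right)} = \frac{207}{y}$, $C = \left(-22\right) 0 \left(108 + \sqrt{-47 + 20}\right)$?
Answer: $- \frac{361}{3805} \approx -0.094875$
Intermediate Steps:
$C = 0$ ($C = 0 \left(108 + \sqrt{-27}\right) = 0 \left(108 + 3 i \sqrt{3}\right) = 0$)
$v{\left(y \right)} = -3 + \frac{207}{y}$
$\frac{C}{v{\left(-45 \right)}} + \frac{361}{43 \left(-87\right) - 64} = \frac{0}{-3 + \frac{207}{-45}} + \frac{361}{43 \left(-87\right) - 64} = \frac{0}{-3 + 207 \left(- \frac{1}{45}\right)} + \frac{361}{-3741 - 64} = \frac{0}{-3 - \frac{23}{5}} + \frac{361}{-3805} = \frac{0}{- \frac{38}{5}} + 361 \left(- \frac{1}{3805}\right) = 0 \left(- \frac{5}{38}\right) - \frac{361}{3805} = 0 - \frac{361}{3805} = - \frac{361}{3805}$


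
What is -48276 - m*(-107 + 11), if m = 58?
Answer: -42708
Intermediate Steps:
-48276 - m*(-107 + 11) = -48276 - 58*(-107 + 11) = -48276 - 58*(-96) = -48276 - 1*(-5568) = -48276 + 5568 = -42708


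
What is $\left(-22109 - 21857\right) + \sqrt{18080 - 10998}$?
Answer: $-43966 + \sqrt{7082} \approx -43882.0$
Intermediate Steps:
$\left(-22109 - 21857\right) + \sqrt{18080 - 10998} = -43966 + \sqrt{7082}$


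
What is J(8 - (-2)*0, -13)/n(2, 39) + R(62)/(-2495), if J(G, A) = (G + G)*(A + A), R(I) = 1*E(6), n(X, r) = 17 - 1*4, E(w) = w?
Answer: -79846/2495 ≈ -32.002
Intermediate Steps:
n(X, r) = 13 (n(X, r) = 17 - 4 = 13)
R(I) = 6 (R(I) = 1*6 = 6)
J(G, A) = 4*A*G (J(G, A) = (2*G)*(2*A) = 4*A*G)
J(8 - (-2)*0, -13)/n(2, 39) + R(62)/(-2495) = (4*(-13)*(8 - (-2)*0))/13 + 6/(-2495) = (4*(-13)*(8 - 1*0))*(1/13) + 6*(-1/2495) = (4*(-13)*(8 + 0))*(1/13) - 6/2495 = (4*(-13)*8)*(1/13) - 6/2495 = -416*1/13 - 6/2495 = -32 - 6/2495 = -79846/2495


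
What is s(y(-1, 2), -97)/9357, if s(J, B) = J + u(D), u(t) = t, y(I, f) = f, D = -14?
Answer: -4/3119 ≈ -0.0012825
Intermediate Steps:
s(J, B) = -14 + J (s(J, B) = J - 14 = -14 + J)
s(y(-1, 2), -97)/9357 = (-14 + 2)/9357 = -12*1/9357 = -4/3119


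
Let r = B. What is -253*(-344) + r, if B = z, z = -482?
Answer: 86550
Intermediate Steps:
B = -482
r = -482
-253*(-344) + r = -253*(-344) - 482 = 87032 - 482 = 86550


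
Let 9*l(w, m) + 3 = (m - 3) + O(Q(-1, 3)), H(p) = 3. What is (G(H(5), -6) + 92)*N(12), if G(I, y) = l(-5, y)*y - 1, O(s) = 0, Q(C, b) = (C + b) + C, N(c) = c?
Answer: 1188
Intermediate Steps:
Q(C, b) = b + 2*C
l(w, m) = -⅔ + m/9 (l(w, m) = -⅓ + ((m - 3) + 0)/9 = -⅓ + ((-3 + m) + 0)/9 = -⅓ + (-3 + m)/9 = -⅓ + (-⅓ + m/9) = -⅔ + m/9)
G(I, y) = -1 + y*(-⅔ + y/9) (G(I, y) = (-⅔ + y/9)*y - 1 = y*(-⅔ + y/9) - 1 = -1 + y*(-⅔ + y/9))
(G(H(5), -6) + 92)*N(12) = ((-1 + (⅑)*(-6)*(-6 - 6)) + 92)*12 = ((-1 + (⅑)*(-6)*(-12)) + 92)*12 = ((-1 + 8) + 92)*12 = (7 + 92)*12 = 99*12 = 1188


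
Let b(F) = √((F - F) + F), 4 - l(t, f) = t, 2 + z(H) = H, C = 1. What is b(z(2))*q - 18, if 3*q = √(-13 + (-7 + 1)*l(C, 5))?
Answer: -18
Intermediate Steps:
z(H) = -2 + H
l(t, f) = 4 - t
b(F) = √F (b(F) = √(0 + F) = √F)
q = I*√31/3 (q = √(-13 + (-7 + 1)*(4 - 1*1))/3 = √(-13 - 6*(4 - 1))/3 = √(-13 - 6*3)/3 = √(-13 - 18)/3 = √(-31)/3 = (I*√31)/3 = I*√31/3 ≈ 1.8559*I)
b(z(2))*q - 18 = √(-2 + 2)*(I*√31/3) - 18 = √0*(I*√31/3) - 18 = 0*(I*√31/3) - 18 = 0 - 18 = -18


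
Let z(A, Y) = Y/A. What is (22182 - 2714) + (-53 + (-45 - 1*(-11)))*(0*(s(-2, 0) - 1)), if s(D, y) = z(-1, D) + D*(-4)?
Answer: 19468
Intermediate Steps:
s(D, y) = -5*D (s(D, y) = D/(-1) + D*(-4) = D*(-1) - 4*D = -D - 4*D = -5*D)
(22182 - 2714) + (-53 + (-45 - 1*(-11)))*(0*(s(-2, 0) - 1)) = (22182 - 2714) + (-53 + (-45 - 1*(-11)))*(0*(-5*(-2) - 1)) = 19468 + (-53 + (-45 + 11))*(0*(10 - 1)) = 19468 + (-53 - 34)*(0*9) = 19468 - 87*0 = 19468 + 0 = 19468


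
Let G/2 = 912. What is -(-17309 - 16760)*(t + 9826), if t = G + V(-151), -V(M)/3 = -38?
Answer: 400787716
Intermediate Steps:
G = 1824 (G = 2*912 = 1824)
V(M) = 114 (V(M) = -3*(-38) = 114)
t = 1938 (t = 1824 + 114 = 1938)
-(-17309 - 16760)*(t + 9826) = -(-17309 - 16760)*(1938 + 9826) = -(-34069)*11764 = -1*(-400787716) = 400787716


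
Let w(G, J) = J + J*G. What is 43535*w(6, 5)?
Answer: 1523725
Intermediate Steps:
w(G, J) = J + G*J
43535*w(6, 5) = 43535*(5*(1 + 6)) = 43535*(5*7) = 43535*35 = 1523725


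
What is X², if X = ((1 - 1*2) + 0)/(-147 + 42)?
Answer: 1/11025 ≈ 9.0703e-5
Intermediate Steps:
X = 1/105 (X = ((1 - 2) + 0)/(-105) = (-1 + 0)*(-1/105) = -1*(-1/105) = 1/105 ≈ 0.0095238)
X² = (1/105)² = 1/11025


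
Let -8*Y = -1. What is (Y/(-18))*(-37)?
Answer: 37/144 ≈ 0.25694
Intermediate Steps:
Y = 1/8 (Y = -1/8*(-1) = 1/8 ≈ 0.12500)
(Y/(-18))*(-37) = ((1/8)/(-18))*(-37) = ((1/8)*(-1/18))*(-37) = -1/144*(-37) = 37/144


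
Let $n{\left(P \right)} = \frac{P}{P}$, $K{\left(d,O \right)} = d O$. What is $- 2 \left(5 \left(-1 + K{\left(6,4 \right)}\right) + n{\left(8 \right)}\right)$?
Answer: $-232$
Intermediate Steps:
$K{\left(d,O \right)} = O d$
$n{\left(P \right)} = 1$
$- 2 \left(5 \left(-1 + K{\left(6,4 \right)}\right) + n{\left(8 \right)}\right) = - 2 \left(5 \left(-1 + 4 \cdot 6\right) + 1\right) = - 2 \left(5 \left(-1 + 24\right) + 1\right) = - 2 \left(5 \cdot 23 + 1\right) = - 2 \left(115 + 1\right) = \left(-2\right) 116 = -232$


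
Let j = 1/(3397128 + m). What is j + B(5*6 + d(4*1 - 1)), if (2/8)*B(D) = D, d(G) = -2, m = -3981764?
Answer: 65479231/584636 ≈ 112.00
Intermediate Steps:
B(D) = 4*D
j = -1/584636 (j = 1/(3397128 - 3981764) = 1/(-584636) = -1/584636 ≈ -1.7105e-6)
j + B(5*6 + d(4*1 - 1)) = -1/584636 + 4*(5*6 - 2) = -1/584636 + 4*(30 - 2) = -1/584636 + 4*28 = -1/584636 + 112 = 65479231/584636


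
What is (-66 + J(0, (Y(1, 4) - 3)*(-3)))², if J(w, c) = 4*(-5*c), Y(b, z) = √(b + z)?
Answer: 78516 - 29520*√5 ≈ 12507.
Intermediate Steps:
J(w, c) = -20*c
(-66 + J(0, (Y(1, 4) - 3)*(-3)))² = (-66 - 20*(√(1 + 4) - 3)*(-3))² = (-66 - 20*(√5 - 3)*(-3))² = (-66 - 20*(-3 + √5)*(-3))² = (-66 - 20*(9 - 3*√5))² = (-66 + (-180 + 60*√5))² = (-246 + 60*√5)²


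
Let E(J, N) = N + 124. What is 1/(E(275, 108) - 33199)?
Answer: -1/32967 ≈ -3.0333e-5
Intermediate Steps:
E(J, N) = 124 + N
1/(E(275, 108) - 33199) = 1/((124 + 108) - 33199) = 1/(232 - 33199) = 1/(-32967) = -1/32967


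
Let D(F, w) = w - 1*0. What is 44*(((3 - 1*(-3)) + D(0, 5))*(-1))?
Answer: -484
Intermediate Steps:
D(F, w) = w (D(F, w) = w + 0 = w)
44*(((3 - 1*(-3)) + D(0, 5))*(-1)) = 44*(((3 - 1*(-3)) + 5)*(-1)) = 44*(((3 + 3) + 5)*(-1)) = 44*((6 + 5)*(-1)) = 44*(11*(-1)) = 44*(-11) = -484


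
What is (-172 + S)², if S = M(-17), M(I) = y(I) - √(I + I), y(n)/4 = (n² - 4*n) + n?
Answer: (-1188 + I*√34)² ≈ 1.4113e+6 - 1.385e+4*I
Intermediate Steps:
y(n) = -12*n + 4*n² (y(n) = 4*((n² - 4*n) + n) = 4*(n² - 3*n) = -12*n + 4*n²)
M(I) = -√2*√I + 4*I*(-3 + I) (M(I) = 4*I*(-3 + I) - √(I + I) = 4*I*(-3 + I) - √(2*I) = 4*I*(-3 + I) - √2*√I = -√2*√I + 4*I*(-3 + I))
S = 1360 - I*√34 (S = -√2*√(-17) + 4*(-17)*(-3 - 17) = -√2*I*√17 + 4*(-17)*(-20) = -I*√34 + 1360 = 1360 - I*√34 ≈ 1360.0 - 5.831*I)
(-172 + S)² = (-172 + (1360 - I*√34))² = (1188 - I*√34)²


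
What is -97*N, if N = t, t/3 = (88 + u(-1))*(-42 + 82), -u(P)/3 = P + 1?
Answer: -1024320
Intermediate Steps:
u(P) = -3 - 3*P (u(P) = -3*(P + 1) = -3*(1 + P) = -3 - 3*P)
t = 10560 (t = 3*((88 + (-3 - 3*(-1)))*(-42 + 82)) = 3*((88 + (-3 + 3))*40) = 3*((88 + 0)*40) = 3*(88*40) = 3*3520 = 10560)
N = 10560
-97*N = -97*10560 = -1024320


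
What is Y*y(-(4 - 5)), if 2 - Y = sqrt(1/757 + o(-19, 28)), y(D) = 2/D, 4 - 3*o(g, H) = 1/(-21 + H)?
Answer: 4 - 4*sqrt(9034795)/5299 ≈ 1.7310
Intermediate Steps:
o(g, H) = 4/3 - 1/(3*(-21 + H))
Y = 2 - 2*sqrt(9034795)/5299 (Y = 2 - sqrt(1/757 + (-85 + 4*28)/(3*(-21 + 28))) = 2 - sqrt(1/757 + (1/3)*(-85 + 112)/7) = 2 - sqrt(1/757 + (1/3)*(1/7)*27) = 2 - sqrt(1/757 + 9/7) = 2 - sqrt(6820/5299) = 2 - 2*sqrt(9034795)/5299 ≈ 0.86552)
Y*y(-(4 - 5)) = (2 - 2*sqrt(9034795)/5299)*(2/((-(4 - 5)))) = (2 - 2*sqrt(9034795)/5299)*(2/((-1*(-1)))) = (2 - 2*sqrt(9034795)/5299)*(2/1) = (2 - 2*sqrt(9034795)/5299)*(2*1) = (2 - 2*sqrt(9034795)/5299)*2 = 4 - 4*sqrt(9034795)/5299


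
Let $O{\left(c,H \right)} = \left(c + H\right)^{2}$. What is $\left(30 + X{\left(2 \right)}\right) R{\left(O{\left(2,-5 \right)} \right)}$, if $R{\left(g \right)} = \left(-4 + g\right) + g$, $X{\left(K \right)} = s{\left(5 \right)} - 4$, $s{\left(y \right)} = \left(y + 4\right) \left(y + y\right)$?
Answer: $1624$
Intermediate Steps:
$O{\left(c,H \right)} = \left(H + c\right)^{2}$
$s{\left(y \right)} = 2 y \left(4 + y\right)$ ($s{\left(y \right)} = \left(4 + y\right) 2 y = 2 y \left(4 + y\right)$)
$X{\left(K \right)} = 86$ ($X{\left(K \right)} = 2 \cdot 5 \left(4 + 5\right) - 4 = 2 \cdot 5 \cdot 9 - 4 = 90 - 4 = 86$)
$R{\left(g \right)} = -4 + 2 g$
$\left(30 + X{\left(2 \right)}\right) R{\left(O{\left(2,-5 \right)} \right)} = \left(30 + 86\right) \left(-4 + 2 \left(-5 + 2\right)^{2}\right) = 116 \left(-4 + 2 \left(-3\right)^{2}\right) = 116 \left(-4 + 2 \cdot 9\right) = 116 \left(-4 + 18\right) = 116 \cdot 14 = 1624$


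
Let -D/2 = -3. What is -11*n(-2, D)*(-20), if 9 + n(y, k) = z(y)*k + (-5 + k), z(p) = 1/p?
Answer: -2420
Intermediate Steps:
D = 6 (D = -2*(-3) = 6)
n(y, k) = -14 + k + k/y (n(y, k) = -9 + (k/y + (-5 + k)) = -9 + (-5 + k + k/y) = -14 + k + k/y)
-11*n(-2, D)*(-20) = -11*(-14 + 6 + 6/(-2))*(-20) = -11*(-14 + 6 + 6*(-½))*(-20) = -11*(-14 + 6 - 3)*(-20) = -11*(-11)*(-20) = 121*(-20) = -2420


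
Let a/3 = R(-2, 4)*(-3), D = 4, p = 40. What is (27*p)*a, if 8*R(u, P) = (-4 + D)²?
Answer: 0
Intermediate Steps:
R(u, P) = 0 (R(u, P) = (-4 + 4)²/8 = (⅛)*0² = (⅛)*0 = 0)
a = 0 (a = 3*(0*(-3)) = 3*0 = 0)
(27*p)*a = (27*40)*0 = 1080*0 = 0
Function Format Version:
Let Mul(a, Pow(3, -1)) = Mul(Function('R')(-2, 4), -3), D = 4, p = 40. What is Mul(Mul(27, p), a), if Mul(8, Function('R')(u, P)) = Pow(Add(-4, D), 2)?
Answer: 0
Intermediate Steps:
Function('R')(u, P) = 0 (Function('R')(u, P) = Mul(Rational(1, 8), Pow(Add(-4, 4), 2)) = Mul(Rational(1, 8), Pow(0, 2)) = Mul(Rational(1, 8), 0) = 0)
a = 0 (a = Mul(3, Mul(0, -3)) = Mul(3, 0) = 0)
Mul(Mul(27, p), a) = Mul(Mul(27, 40), 0) = Mul(1080, 0) = 0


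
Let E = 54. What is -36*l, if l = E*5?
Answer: -9720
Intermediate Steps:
l = 270 (l = 54*5 = 270)
-36*l = -36*270 = -9720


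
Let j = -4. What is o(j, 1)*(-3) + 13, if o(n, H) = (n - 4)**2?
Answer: -179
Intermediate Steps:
o(n, H) = (-4 + n)**2
o(j, 1)*(-3) + 13 = (-4 - 4)**2*(-3) + 13 = (-8)**2*(-3) + 13 = 64*(-3) + 13 = -192 + 13 = -179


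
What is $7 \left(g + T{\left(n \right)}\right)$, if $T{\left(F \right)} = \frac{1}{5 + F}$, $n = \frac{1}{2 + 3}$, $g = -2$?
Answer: $- \frac{329}{26} \approx -12.654$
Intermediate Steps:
$n = \frac{1}{5} \approx 0.2$
$7 \left(g + T{\left(n \right)}\right) = 7 \left(-2 + \frac{1}{5 + \frac{1}{5}}\right) = 7 \left(-2 + \frac{1}{\frac{26}{5}}\right) = 7 \left(-2 + \frac{5}{26}\right) = 7 \left(- \frac{47}{26}\right) = - \frac{329}{26}$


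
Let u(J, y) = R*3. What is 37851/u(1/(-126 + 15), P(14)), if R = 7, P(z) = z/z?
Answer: 12617/7 ≈ 1802.4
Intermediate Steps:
P(z) = 1
u(J, y) = 21 (u(J, y) = 7*3 = 21)
37851/u(1/(-126 + 15), P(14)) = 37851/21 = 37851*(1/21) = 12617/7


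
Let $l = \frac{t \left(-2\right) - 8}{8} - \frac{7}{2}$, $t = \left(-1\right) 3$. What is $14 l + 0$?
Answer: $- \frac{105}{2} \approx -52.5$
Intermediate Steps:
$t = -3$
$l = - \frac{15}{4}$ ($l = \frac{\left(-3\right) \left(-2\right) - 8}{8} - \frac{7}{2} = \left(6 - 8\right) \frac{1}{8} - \frac{7}{2} = \left(-2\right) \frac{1}{8} - \frac{7}{2} = - \frac{1}{4} - \frac{7}{2} = - \frac{15}{4} \approx -3.75$)
$14 l + 0 = 14 \left(- \frac{15}{4}\right) + 0 = - \frac{105}{2} + 0 = - \frac{105}{2}$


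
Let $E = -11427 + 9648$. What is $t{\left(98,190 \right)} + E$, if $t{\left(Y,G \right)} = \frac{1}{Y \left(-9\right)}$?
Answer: $- \frac{1569079}{882} \approx -1779.0$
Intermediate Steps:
$t{\left(Y,G \right)} = - \frac{1}{9 Y}$ ($t{\left(Y,G \right)} = \frac{1}{\left(-9\right) Y} = - \frac{1}{9 Y}$)
$E = -1779$
$t{\left(98,190 \right)} + E = - \frac{1}{9 \cdot 98} - 1779 = \left(- \frac{1}{9}\right) \frac{1}{98} - 1779 = - \frac{1}{882} - 1779 = - \frac{1569079}{882}$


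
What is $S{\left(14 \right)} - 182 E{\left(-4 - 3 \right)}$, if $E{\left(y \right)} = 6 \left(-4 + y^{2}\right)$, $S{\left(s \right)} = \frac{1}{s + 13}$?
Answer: $- \frac{1326779}{27} \approx -49140.0$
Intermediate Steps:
$S{\left(s \right)} = \frac{1}{13 + s}$
$E{\left(y \right)} = -24 + 6 y^{2}$
$S{\left(14 \right)} - 182 E{\left(-4 - 3 \right)} = \frac{1}{13 + 14} - 182 \left(-24 + 6 \left(-4 - 3\right)^{2}\right) = \frac{1}{27} - 182 \left(-24 + 6 \left(-4 - 3\right)^{2}\right) = \frac{1}{27} - 182 \left(-24 + 6 \left(-7\right)^{2}\right) = \frac{1}{27} - 182 \left(-24 + 6 \cdot 49\right) = \frac{1}{27} - 182 \left(-24 + 294\right) = \frac{1}{27} - 49140 = - \frac{1326779}{27}$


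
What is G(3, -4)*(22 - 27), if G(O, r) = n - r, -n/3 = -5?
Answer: -95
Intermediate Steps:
n = 15 (n = -3*(-5) = 15)
G(O, r) = 15 - r
G(3, -4)*(22 - 27) = (15 - 1*(-4))*(22 - 27) = (15 + 4)*(-5) = 19*(-5) = -95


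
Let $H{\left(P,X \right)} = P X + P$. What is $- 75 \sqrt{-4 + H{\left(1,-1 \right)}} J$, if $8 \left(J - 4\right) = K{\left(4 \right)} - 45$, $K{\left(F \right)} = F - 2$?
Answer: $\frac{825 i}{4} \approx 206.25 i$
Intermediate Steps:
$K{\left(F \right)} = -2 + F$
$H{\left(P,X \right)} = P + P X$
$J = - \frac{11}{8}$ ($J = 4 + \frac{\left(-2 + 4\right) - 45}{8} = 4 + \frac{2 - 45}{8} = 4 + \frac{1}{8} \left(-43\right) = 4 - \frac{43}{8} = - \frac{11}{8} \approx -1.375$)
$- 75 \sqrt{-4 + H{\left(1,-1 \right)}} J = - 75 \sqrt{-4 + 1 \left(1 - 1\right)} \left(- \frac{11}{8}\right) = - 75 \sqrt{-4 + 1 \cdot 0} \left(- \frac{11}{8}\right) = - 75 \sqrt{-4 + 0} \left(- \frac{11}{8}\right) = - 75 \sqrt{-4} \left(- \frac{11}{8}\right) = - 75 \cdot 2 i \left(- \frac{11}{8}\right) = - 150 i \left(- \frac{11}{8}\right) = \frac{825 i}{4}$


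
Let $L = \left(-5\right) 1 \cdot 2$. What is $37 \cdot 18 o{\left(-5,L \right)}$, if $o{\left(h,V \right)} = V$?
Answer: $-6660$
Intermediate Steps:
$L = -10$ ($L = \left(-5\right) 2 = -10$)
$37 \cdot 18 o{\left(-5,L \right)} = 37 \cdot 18 \left(-10\right) = 666 \left(-10\right) = -6660$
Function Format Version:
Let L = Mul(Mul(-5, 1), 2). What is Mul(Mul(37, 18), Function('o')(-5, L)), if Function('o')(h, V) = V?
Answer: -6660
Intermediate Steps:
L = -10 (L = Mul(-5, 2) = -10)
Mul(Mul(37, 18), Function('o')(-5, L)) = Mul(Mul(37, 18), -10) = Mul(666, -10) = -6660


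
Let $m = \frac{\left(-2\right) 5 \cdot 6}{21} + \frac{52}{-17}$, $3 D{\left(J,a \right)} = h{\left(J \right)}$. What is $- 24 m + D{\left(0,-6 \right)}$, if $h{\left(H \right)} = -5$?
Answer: $\frac{50093}{357} \approx 140.32$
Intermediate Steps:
$D{\left(J,a \right)} = - \frac{5}{3}$ ($D{\left(J,a \right)} = \frac{1}{3} \left(-5\right) = - \frac{5}{3}$)
$m = - \frac{704}{119}$ ($m = \left(-10\right) 6 \cdot \frac{1}{21} + 52 \left(- \frac{1}{17}\right) = \left(-60\right) \frac{1}{21} - \frac{52}{17} = - \frac{20}{7} - \frac{52}{17} = - \frac{704}{119} \approx -5.916$)
$- 24 m + D{\left(0,-6 \right)} = \left(-24\right) \left(- \frac{704}{119}\right) - \frac{5}{3} = \frac{16896}{119} - \frac{5}{3} = \frac{50093}{357}$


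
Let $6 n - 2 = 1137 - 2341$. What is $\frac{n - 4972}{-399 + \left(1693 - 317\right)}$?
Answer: $- \frac{15517}{2931} \approx -5.2941$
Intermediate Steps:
$n = - \frac{601}{3}$ ($n = \frac{1}{3} + \frac{1137 - 2341}{6} = \frac{1}{3} + \frac{1}{6} \left(-1204\right) = \frac{1}{3} - \frac{602}{3} = - \frac{601}{3} \approx -200.33$)
$\frac{n - 4972}{-399 + \left(1693 - 317\right)} = \frac{- \frac{601}{3} - 4972}{-399 + \left(1693 - 317\right)} = - \frac{15517}{3 \left(-399 + 1376\right)} = - \frac{15517}{3 \cdot 977} = \left(- \frac{15517}{3}\right) \frac{1}{977} = - \frac{15517}{2931}$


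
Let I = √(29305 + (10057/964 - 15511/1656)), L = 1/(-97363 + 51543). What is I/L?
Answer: -11455*√129661121297522/16629 ≈ -7.8439e+6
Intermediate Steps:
L = -1/45820 (L = 1/(-45820) = -1/45820 ≈ -2.1825e-5)
I = √129661121297522/66516 (I = √(29305 + (10057*(1/964) - 15511*1/1656)) = √(29305 + (10057/964 - 15511/1656)) = √(29305 + 425447/399096) = √(11695933727/399096) = √129661121297522/66516 ≈ 171.19)
I/L = (√129661121297522/66516)/(-1/45820) = (√129661121297522/66516)*(-45820) = -11455*√129661121297522/16629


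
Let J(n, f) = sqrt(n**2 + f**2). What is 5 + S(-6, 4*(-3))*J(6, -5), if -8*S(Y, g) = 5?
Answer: 5 - 5*sqrt(61)/8 ≈ 0.11859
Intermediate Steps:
J(n, f) = sqrt(f**2 + n**2)
S(Y, g) = -5/8 (S(Y, g) = -1/8*5 = -5/8)
5 + S(-6, 4*(-3))*J(6, -5) = 5 - 5*sqrt((-5)**2 + 6**2)/8 = 5 - 5*sqrt(25 + 36)/8 = 5 - 5*sqrt(61)/8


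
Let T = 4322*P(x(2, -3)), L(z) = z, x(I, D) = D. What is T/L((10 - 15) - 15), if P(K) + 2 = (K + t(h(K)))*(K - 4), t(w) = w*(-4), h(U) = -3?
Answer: 28093/2 ≈ 14047.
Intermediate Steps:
t(w) = -4*w
P(K) = -2 + (-4 + K)*(12 + K) (P(K) = -2 + (K - 4*(-3))*(K - 4) = -2 + (K + 12)*(-4 + K) = -2 + (12 + K)*(-4 + K) = -2 + (-4 + K)*(12 + K))
T = -280930 (T = 4322*(-50 + (-3)² + 8*(-3)) = 4322*(-50 + 9 - 24) = 4322*(-65) = -280930)
T/L((10 - 15) - 15) = -280930/((10 - 15) - 15) = -280930/(-5 - 15) = -280930/(-20) = -280930*(-1/20) = 28093/2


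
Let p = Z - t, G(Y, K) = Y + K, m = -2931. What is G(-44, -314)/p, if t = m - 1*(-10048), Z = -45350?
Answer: 358/52467 ≈ 0.0068233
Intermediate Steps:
t = 7117 (t = -2931 - 1*(-10048) = -2931 + 10048 = 7117)
G(Y, K) = K + Y
p = -52467 (p = -45350 - 1*7117 = -45350 - 7117 = -52467)
G(-44, -314)/p = (-314 - 44)/(-52467) = -358*(-1/52467) = 358/52467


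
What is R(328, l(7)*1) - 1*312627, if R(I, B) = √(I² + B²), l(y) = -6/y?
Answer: -312627 + 2*√1317913/7 ≈ -3.1230e+5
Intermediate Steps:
R(I, B) = √(B² + I²)
R(328, l(7)*1) - 1*312627 = √((-6/7*1)² + 328²) - 1*312627 = √((-6*⅐*1)² + 107584) - 312627 = √((-6/7*1)² + 107584) - 312627 = √((-6/7)² + 107584) - 312627 = √(36/49 + 107584) - 312627 = √(5271652/49) - 312627 = 2*√1317913/7 - 312627 = -312627 + 2*√1317913/7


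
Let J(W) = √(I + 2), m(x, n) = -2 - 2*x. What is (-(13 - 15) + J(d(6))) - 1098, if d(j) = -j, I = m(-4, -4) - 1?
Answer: -1096 + √7 ≈ -1093.4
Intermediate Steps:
I = 5 (I = (-2 - 2*(-4)) - 1 = (-2 + 8) - 1 = 6 - 1 = 5)
J(W) = √7 (J(W) = √(5 + 2) = √7)
(-(13 - 15) + J(d(6))) - 1098 = (-(13 - 15) + √7) - 1098 = (-1*(-2) + √7) - 1098 = (2 + √7) - 1098 = -1096 + √7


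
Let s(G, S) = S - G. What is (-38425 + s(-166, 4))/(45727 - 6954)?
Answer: -5465/5539 ≈ -0.98664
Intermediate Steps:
(-38425 + s(-166, 4))/(45727 - 6954) = (-38425 + (4 - 1*(-166)))/(45727 - 6954) = (-38425 + (4 + 166))/38773 = (-38425 + 170)*(1/38773) = -38255*1/38773 = -5465/5539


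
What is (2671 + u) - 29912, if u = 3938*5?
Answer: -7551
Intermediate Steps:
u = 19690
(2671 + u) - 29912 = (2671 + 19690) - 29912 = 22361 - 29912 = -7551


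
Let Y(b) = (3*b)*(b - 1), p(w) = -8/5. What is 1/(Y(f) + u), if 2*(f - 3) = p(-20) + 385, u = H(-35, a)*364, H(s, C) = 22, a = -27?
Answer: 100/12114817 ≈ 8.2544e-6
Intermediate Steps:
p(w) = -8/5 (p(w) = -8*1/5 = -8/5)
u = 8008 (u = 22*364 = 8008)
f = 1947/10 (f = 3 + (-8/5 + 385)/2 = 3 + (1/2)*(1917/5) = 3 + 1917/10 = 1947/10 ≈ 194.70)
Y(b) = 3*b*(-1 + b) (Y(b) = (3*b)*(-1 + b) = 3*b*(-1 + b))
1/(Y(f) + u) = 1/(3*(1947/10)*(-1 + 1947/10) + 8008) = 1/(3*(1947/10)*(1937/10) + 8008) = 1/(11314017/100 + 8008) = 1/(12114817/100) = 100/12114817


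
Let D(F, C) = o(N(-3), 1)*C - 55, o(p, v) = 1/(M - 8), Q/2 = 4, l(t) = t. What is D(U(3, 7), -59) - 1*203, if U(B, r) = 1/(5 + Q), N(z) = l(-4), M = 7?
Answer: -199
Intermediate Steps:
Q = 8 (Q = 2*4 = 8)
N(z) = -4
o(p, v) = -1 (o(p, v) = 1/(7 - 8) = 1/(-1) = -1)
U(B, r) = 1/13 (U(B, r) = 1/(5 + 8) = 1/13)
D(F, C) = -55 - C (D(F, C) = -C - 55 = -55 - C)
D(U(3, 7), -59) - 1*203 = (-55 - 1*(-59)) - 1*203 = (-55 + 59) - 203 = 4 - 203 = -199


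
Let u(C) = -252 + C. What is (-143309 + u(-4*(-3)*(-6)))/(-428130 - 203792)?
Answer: 143633/631922 ≈ 0.22730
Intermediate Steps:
(-143309 + u(-4*(-3)*(-6)))/(-428130 - 203792) = (-143309 + (-252 - 4*(-3)*(-6)))/(-428130 - 203792) = (-143309 + (-252 + 12*(-6)))/(-631922) = (-143309 + (-252 - 72))*(-1/631922) = (-143309 - 324)*(-1/631922) = -143633*(-1/631922) = 143633/631922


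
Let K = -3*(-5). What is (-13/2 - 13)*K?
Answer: -585/2 ≈ -292.50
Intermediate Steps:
K = 15
(-13/2 - 13)*K = (-13/2 - 13)*15 = -39/2*15 = -585/2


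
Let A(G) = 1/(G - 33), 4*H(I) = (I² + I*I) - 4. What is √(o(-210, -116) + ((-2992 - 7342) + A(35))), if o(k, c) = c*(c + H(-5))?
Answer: 7*√146/2 ≈ 42.291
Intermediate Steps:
H(I) = -1 + I²/2 (H(I) = ((I² + I*I) - 4)/4 = ((I² + I²) - 4)/4 = (2*I² - 4)/4 = (-4 + 2*I²)/4 = -1 + I²/2)
o(k, c) = c*(23/2 + c) (o(k, c) = c*(c + (-1 + (½)*(-5)²)) = c*(c + (-1 + (½)*25)) = c*(c + (-1 + 25/2)) = c*(c + 23/2) = c*(23/2 + c))
A(G) = 1/(-33 + G)
√(o(-210, -116) + ((-2992 - 7342) + A(35))) = √((½)*(-116)*(23 + 2*(-116)) + ((-2992 - 7342) + 1/(-33 + 35))) = √((½)*(-116)*(23 - 232) + (-10334 + 1/2)) = √((½)*(-116)*(-209) + (-10334 + ½)) = √(12122 - 20667/2) = √(3577/2) = 7*√146/2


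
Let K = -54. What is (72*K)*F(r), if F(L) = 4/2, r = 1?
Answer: -7776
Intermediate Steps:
F(L) = 2 (F(L) = 4*(½) = 2)
(72*K)*F(r) = (72*(-54))*2 = -3888*2 = -7776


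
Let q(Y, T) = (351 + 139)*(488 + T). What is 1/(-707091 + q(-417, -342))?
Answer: -1/635551 ≈ -1.5734e-6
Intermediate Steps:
q(Y, T) = 239120 + 490*T (q(Y, T) = 490*(488 + T) = 239120 + 490*T)
1/(-707091 + q(-417, -342)) = 1/(-707091 + (239120 + 490*(-342))) = 1/(-707091 + (239120 - 167580)) = 1/(-707091 + 71540) = 1/(-635551) = -1/635551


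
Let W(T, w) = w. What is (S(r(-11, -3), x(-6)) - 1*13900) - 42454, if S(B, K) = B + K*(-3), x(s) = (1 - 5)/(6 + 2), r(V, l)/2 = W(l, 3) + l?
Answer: -112705/2 ≈ -56353.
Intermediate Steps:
r(V, l) = 6 + 2*l (r(V, l) = 2*(3 + l) = 6 + 2*l)
x(s) = -½ (x(s) = -4/8 = -4*⅛ = -½)
S(B, K) = B - 3*K
(S(r(-11, -3), x(-6)) - 1*13900) - 42454 = (((6 + 2*(-3)) - 3*(-½)) - 1*13900) - 42454 = (((6 - 6) + 3/2) - 13900) - 42454 = ((0 + 3/2) - 13900) - 42454 = (3/2 - 13900) - 42454 = -27797/2 - 42454 = -112705/2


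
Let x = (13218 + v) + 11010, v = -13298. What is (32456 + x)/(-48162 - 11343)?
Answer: -14462/19835 ≈ -0.72912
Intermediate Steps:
x = 10930 (x = (13218 - 13298) + 11010 = -80 + 11010 = 10930)
(32456 + x)/(-48162 - 11343) = (32456 + 10930)/(-48162 - 11343) = 43386/(-59505) = 43386*(-1/59505) = -14462/19835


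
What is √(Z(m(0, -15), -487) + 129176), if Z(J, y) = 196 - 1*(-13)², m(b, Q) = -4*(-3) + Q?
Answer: √129203 ≈ 359.45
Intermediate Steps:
m(b, Q) = 12 + Q
Z(J, y) = 27 (Z(J, y) = 196 - 1*169 = 196 - 169 = 27)
√(Z(m(0, -15), -487) + 129176) = √(27 + 129176) = √129203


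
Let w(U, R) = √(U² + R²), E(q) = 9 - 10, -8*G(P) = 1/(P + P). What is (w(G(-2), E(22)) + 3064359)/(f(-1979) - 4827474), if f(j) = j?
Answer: -3064359/4829453 - 5*√41/154542496 ≈ -0.63451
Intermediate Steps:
G(P) = -1/(16*P) (G(P) = -1/(8*(P + P)) = -1/(2*P)/8 = -1/(16*P))
E(q) = -1
w(U, R) = √(R² + U²)
(w(G(-2), E(22)) + 3064359)/(f(-1979) - 4827474) = (√((-1)² + (-1/16/(-2))²) + 3064359)/(-1979 - 4827474) = (√(1 + (-1/16*(-½))²) + 3064359)/(-4829453) = (√(1 + (1/32)²) + 3064359)*(-1/4829453) = (√(1 + 1/1024) + 3064359)*(-1/4829453) = (√(1025/1024) + 3064359)*(-1/4829453) = (5*√41/32 + 3064359)*(-1/4829453) = (3064359 + 5*√41/32)*(-1/4829453) = -3064359/4829453 - 5*√41/154542496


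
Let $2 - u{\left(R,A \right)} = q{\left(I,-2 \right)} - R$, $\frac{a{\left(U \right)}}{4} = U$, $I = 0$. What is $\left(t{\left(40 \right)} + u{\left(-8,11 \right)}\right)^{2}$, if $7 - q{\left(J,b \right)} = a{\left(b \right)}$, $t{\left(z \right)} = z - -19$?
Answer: $1444$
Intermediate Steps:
$a{\left(U \right)} = 4 U$
$t{\left(z \right)} = 19 + z$ ($t{\left(z \right)} = z + 19 = 19 + z$)
$q{\left(J,b \right)} = 7 - 4 b$
$u{\left(R,A \right)} = -13 + R$ ($u{\left(R,A \right)} = 2 - \left(\left(7 - -8\right) - R\right) = 2 - \left(\left(7 + 8\right) - R\right) = 2 - \left(15 - R\right) = 2 + \left(-15 + R\right) = -13 + R$)
$\left(t{\left(40 \right)} + u{\left(-8,11 \right)}\right)^{2} = \left(\left(19 + 40\right) - 21\right)^{2} = \left(59 - 21\right)^{2} = 38^{2} = 1444$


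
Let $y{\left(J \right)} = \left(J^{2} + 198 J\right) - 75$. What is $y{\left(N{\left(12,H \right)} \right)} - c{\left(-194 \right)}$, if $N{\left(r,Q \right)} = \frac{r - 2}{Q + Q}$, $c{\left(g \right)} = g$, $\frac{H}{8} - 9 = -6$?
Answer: $\frac{92329}{576} \approx 160.29$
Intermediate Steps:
$H = 24$ ($H = 72 + 8 \left(-6\right) = 72 - 48 = 24$)
$N{\left(r,Q \right)} = \frac{-2 + r}{2 Q}$
$y{\left(J \right)} = -75 + J^{2} + 198 J$
$y{\left(N{\left(12,H \right)} \right)} - c{\left(-194 \right)} = \left(-75 + \left(\frac{-2 + 12}{2 \cdot 24}\right)^{2} + 198 \frac{-2 + 12}{2 \cdot 24}\right) - -194 = \left(-75 + \left(\frac{1}{2} \cdot \frac{1}{24} \cdot 10\right)^{2} + 198 \cdot \frac{1}{2} \cdot \frac{1}{24} \cdot 10\right) + 194 = \left(-75 + \left(\frac{5}{24}\right)^{2} + 198 \cdot \frac{5}{24}\right) + 194 = \left(-75 + \frac{25}{576} + \frac{165}{4}\right) + 194 = - \frac{19415}{576} + 194 = \frac{92329}{576}$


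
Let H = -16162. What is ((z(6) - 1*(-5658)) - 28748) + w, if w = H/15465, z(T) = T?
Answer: -357010222/15465 ≈ -23085.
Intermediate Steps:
w = -16162/15465 ≈ -1.0451
((z(6) - 1*(-5658)) - 28748) + w = ((6 - 1*(-5658)) - 28748) - 16162/15465 = ((6 + 5658) - 28748) - 16162/15465 = (5664 - 28748) - 16162/15465 = -23084 - 16162/15465 = -357010222/15465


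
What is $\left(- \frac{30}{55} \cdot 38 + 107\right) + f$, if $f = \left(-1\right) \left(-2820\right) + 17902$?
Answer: $\frac{228891}{11} \approx 20808.0$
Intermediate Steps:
$f = 20722$ ($f = 2820 + 17902 = 20722$)
$\left(- \frac{30}{55} \cdot 38 + 107\right) + f = \left(- \frac{30}{55} \cdot 38 + 107\right) + 20722 = \left(\left(-30\right) \frac{1}{55} \cdot 38 + 107\right) + 20722 = \left(\left(- \frac{6}{11}\right) 38 + 107\right) + 20722 = \left(- \frac{228}{11} + 107\right) + 20722 = \frac{949}{11} + 20722 = \frac{228891}{11}$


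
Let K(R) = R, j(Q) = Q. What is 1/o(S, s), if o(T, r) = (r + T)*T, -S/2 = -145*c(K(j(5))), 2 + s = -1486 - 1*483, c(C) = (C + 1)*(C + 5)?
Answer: 1/268464600 ≈ 3.7249e-9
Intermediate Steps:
c(C) = (1 + C)*(5 + C)
s = -1971 (s = -2 + (-1486 - 1*483) = -2 + (-1486 - 483) = -2 - 1969 = -1971)
S = 17400 (S = -(-290)*(5 + 5**2 + 6*5) = -(-290)*(5 + 25 + 30) = -(-290)*60 = -2*(-8700) = 17400)
o(T, r) = T*(T + r) (o(T, r) = (T + r)*T = T*(T + r))
1/o(S, s) = 1/(17400*(17400 - 1971)) = 1/(17400*15429) = 1/268464600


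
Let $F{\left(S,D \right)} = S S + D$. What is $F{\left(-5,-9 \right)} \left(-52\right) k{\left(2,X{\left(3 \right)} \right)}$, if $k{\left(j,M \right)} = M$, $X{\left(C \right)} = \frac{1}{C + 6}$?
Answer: $- \frac{832}{9} \approx -92.444$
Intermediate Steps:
$F{\left(S,D \right)} = D + S^{2}$ ($F{\left(S,D \right)} = S^{2} + D = D + S^{2}$)
$X{\left(C \right)} = \frac{1}{6 + C}$
$F{\left(-5,-9 \right)} \left(-52\right) k{\left(2,X{\left(3 \right)} \right)} = \frac{\left(-9 + \left(-5\right)^{2}\right) \left(-52\right)}{6 + 3} = \frac{\left(-9 + 25\right) \left(-52\right)}{9} = 16 \left(-52\right) \frac{1}{9} = \left(-832\right) \frac{1}{9} = - \frac{832}{9}$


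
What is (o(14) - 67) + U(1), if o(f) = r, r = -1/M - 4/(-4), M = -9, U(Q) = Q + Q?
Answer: -575/9 ≈ -63.889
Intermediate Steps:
U(Q) = 2*Q
r = 10/9 (r = -1/(-9) - 4/(-4) = -1*(-⅑) - 4*(-¼) = ⅑ + 1 = 10/9 ≈ 1.1111)
o(f) = 10/9
(o(14) - 67) + U(1) = (10/9 - 67) + 2*1 = -593/9 + 2 = -575/9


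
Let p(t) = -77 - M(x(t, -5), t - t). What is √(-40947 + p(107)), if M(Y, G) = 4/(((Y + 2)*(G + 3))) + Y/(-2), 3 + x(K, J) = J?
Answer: 5*I*√14770/3 ≈ 202.55*I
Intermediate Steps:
x(K, J) = -3 + J
M(Y, G) = -Y/2 + 4/((2 + Y)*(3 + G)) (M(Y, G) = 4/(((2 + Y)*(3 + G))) + Y*(-½) = 4*(1/((2 + Y)*(3 + G))) - Y/2 = 4/((2 + Y)*(3 + G)) - Y/2 = -Y/2 + 4/((2 + Y)*(3 + G)))
p(t) = -727/9 (p(t) = -77 - (8 - 6*(-3 - 5) - 3*(-3 - 5)² - (t - t)*(-3 - 5)² - 2*(t - t)*(-3 - 5))/(2*(6 + 2*(t - t) + 3*(-3 - 5) + (t - t)*(-3 - 5))) = -77 - (8 - 6*(-8) - 3*(-8)² - 1*0*(-8)² - 2*0*(-8))/(2*(6 + 2*0 + 3*(-8) + 0*(-8))) = -77 - (8 + 48 - 3*64 - 1*0*64 + 0)/(2*(6 + 0 - 24 + 0)) = -77 - (8 + 48 - 192 + 0 + 0)/(2*(-18)) = -77 - (-1)*(-136)/(2*18) = -77 - 1*34/9 = -77 - 34/9 = -727/9)
√(-40947 + p(107)) = √(-40947 - 727/9) = √(-369250/9) = 5*I*√14770/3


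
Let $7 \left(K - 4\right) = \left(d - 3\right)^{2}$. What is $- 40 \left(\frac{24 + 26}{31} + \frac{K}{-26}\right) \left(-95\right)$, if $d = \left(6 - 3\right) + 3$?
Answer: $\frac{15110700}{2821} \approx 5356.5$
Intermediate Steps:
$d = 6$ ($d = 3 + 3 = 6$)
$K = \frac{37}{7}$ ($K = 4 + \frac{\left(6 - 3\right)^{2}}{7} = 4 + \frac{3^{2}}{7} = 4 + \frac{1}{7} \cdot 9 = 4 + \frac{9}{7} = \frac{37}{7} \approx 5.2857$)
$- 40 \left(\frac{24 + 26}{31} + \frac{K}{-26}\right) \left(-95\right) = - 40 \left(\frac{24 + 26}{31} + \frac{37}{7 \left(-26\right)}\right) \left(-95\right) = - 40 \left(50 \cdot \frac{1}{31} + \frac{37}{7} \left(- \frac{1}{26}\right)\right) \left(-95\right) = - 40 \left(\frac{50}{31} - \frac{37}{182}\right) \left(-95\right) = \left(-40\right) \frac{7953}{5642} \left(-95\right) = \left(- \frac{159060}{2821}\right) \left(-95\right) = \frac{15110700}{2821}$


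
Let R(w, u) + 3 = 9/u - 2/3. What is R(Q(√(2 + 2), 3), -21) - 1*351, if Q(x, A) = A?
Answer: -7457/21 ≈ -355.10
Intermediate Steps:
R(w, u) = -11/3 + 9/u (R(w, u) = -3 + (9/u - 2/3) = -3 + (9/u - 2*⅓) = -3 + (9/u - ⅔) = -3 + (-⅔ + 9/u) = -11/3 + 9/u)
R(Q(√(2 + 2), 3), -21) - 1*351 = (-11/3 + 9/(-21)) - 1*351 = (-11/3 + 9*(-1/21)) - 351 = (-11/3 - 3/7) - 351 = -86/21 - 351 = -7457/21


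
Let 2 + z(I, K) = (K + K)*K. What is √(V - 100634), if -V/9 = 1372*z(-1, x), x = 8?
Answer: I*√1656482 ≈ 1287.0*I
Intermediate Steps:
z(I, K) = -2 + 2*K² (z(I, K) = -2 + (K + K)*K = -2 + (2*K)*K = -2 + 2*K²)
V = -1555848 (V = -12348*(-2 + 2*8²) = -12348*(-2 + 2*64) = -12348*(-2 + 128) = -12348*126 = -9*172872 = -1555848)
√(V - 100634) = √(-1555848 - 100634) = √(-1656482) = I*√1656482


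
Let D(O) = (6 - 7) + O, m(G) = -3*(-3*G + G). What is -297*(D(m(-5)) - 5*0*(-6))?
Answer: 9207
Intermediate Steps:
m(G) = 6*G (m(G) = -(-6)*G = 6*G)
D(O) = -1 + O
-297*(D(m(-5)) - 5*0*(-6)) = -297*((-1 + 6*(-5)) - 5*0*(-6)) = -297*((-1 - 30) + 0*(-6)) = -297*(-31 + 0) = -297*(-31) = 9207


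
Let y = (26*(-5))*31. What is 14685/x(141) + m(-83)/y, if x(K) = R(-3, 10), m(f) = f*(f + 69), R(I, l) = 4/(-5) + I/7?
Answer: -1035684608/86645 ≈ -11953.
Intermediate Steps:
R(I, l) = -4/5 + I/7 (R(I, l) = 4*(-1/5) + I*(1/7) = -4/5 + I/7)
y = -4030 (y = -130*31 = -4030)
m(f) = f*(69 + f)
x(K) = -43/35 (x(K) = -4/5 + (1/7)*(-3) = -4/5 - 3/7 = -43/35)
14685/x(141) + m(-83)/y = 14685/(-43/35) - 83*(69 - 83)/(-4030) = 14685*(-35/43) - 83*(-14)*(-1/4030) = -513975/43 + 1162*(-1/4030) = -513975/43 - 581/2015 = -1035684608/86645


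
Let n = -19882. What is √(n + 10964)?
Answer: 7*I*√182 ≈ 94.435*I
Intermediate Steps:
√(n + 10964) = √(-19882 + 10964) = √(-8918) = 7*I*√182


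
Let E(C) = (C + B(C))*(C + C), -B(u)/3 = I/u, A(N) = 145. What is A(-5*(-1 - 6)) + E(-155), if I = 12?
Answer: 48123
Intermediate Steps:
B(u) = -36/u
E(C) = 2*C*(C - 36/C) (E(C) = (C - 36/C)*(C + C) = (C - 36/C)*(2*C) = 2*C*(C - 36/C))
A(-5*(-1 - 6)) + E(-155) = 145 + (-72 + 2*(-155)²) = 145 + (-72 + 2*24025) = 145 + (-72 + 48050) = 145 + 47978 = 48123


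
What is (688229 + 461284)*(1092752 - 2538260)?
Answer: -1661630237604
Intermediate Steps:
(688229 + 461284)*(1092752 - 2538260) = 1149513*(-1445508) = -1661630237604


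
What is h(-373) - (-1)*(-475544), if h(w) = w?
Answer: -475917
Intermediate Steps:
h(-373) - (-1)*(-475544) = -373 - (-1)*(-475544) = -373 - 1*475544 = -373 - 475544 = -475917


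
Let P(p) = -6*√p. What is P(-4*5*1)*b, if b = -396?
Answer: 4752*I*√5 ≈ 10626.0*I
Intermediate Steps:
P(-4*5*1)*b = -6*2*I*√5*(-396) = -12*I*√5*(-396) = 4752*I*√5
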